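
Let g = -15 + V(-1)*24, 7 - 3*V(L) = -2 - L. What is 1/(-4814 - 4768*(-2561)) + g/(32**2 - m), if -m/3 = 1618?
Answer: 300610369/36060798189 ≈ 0.0083362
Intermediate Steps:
m = -4854 (m = -3*1618 = -4854)
V(L) = 3 + L/3 (V(L) = 7/3 - (-2 - L)/3 = 7/3 + (2/3 + L/3) = 3 + L/3)
g = 49 (g = -15 + (3 + (1/3)*(-1))*24 = -15 + (3 - 1/3)*24 = -15 + (8/3)*24 = -15 + 64 = 49)
1/(-4814 - 4768*(-2561)) + g/(32**2 - m) = 1/(-4814 - 4768*(-2561)) + 49/(32**2 - 1*(-4854)) = -1/2561/(-9582) + 49/(1024 + 4854) = -1/9582*(-1/2561) + 49/5878 = 1/24539502 + 49*(1/5878) = 1/24539502 + 49/5878 = 300610369/36060798189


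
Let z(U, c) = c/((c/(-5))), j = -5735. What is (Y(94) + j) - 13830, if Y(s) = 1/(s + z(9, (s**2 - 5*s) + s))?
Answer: -1741284/89 ≈ -19565.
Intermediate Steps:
z(U, c) = -5 (z(U, c) = c/((c*(-1/5))) = c/((-c/5)) = c*(-5/c) = -5)
Y(s) = 1/(-5 + s) (Y(s) = 1/(s - 5) = 1/(-5 + s))
(Y(94) + j) - 13830 = (1/(-5 + 94) - 5735) - 13830 = (1/89 - 5735) - 13830 = -510414/89 - 13830 = -1741284/89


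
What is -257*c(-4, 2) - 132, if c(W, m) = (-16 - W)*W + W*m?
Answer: -10412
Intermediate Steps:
c(W, m) = W*m + W*(-16 - W) (c(W, m) = W*(-16 - W) + W*m = W*m + W*(-16 - W))
-257*c(-4, 2) - 132 = -(-1028)*(-16 + 2 - 1*(-4)) - 132 = -(-1028)*(-16 + 2 + 4) - 132 = -(-1028)*(-10) - 132 = -257*40 - 132 = -10280 - 132 = -10412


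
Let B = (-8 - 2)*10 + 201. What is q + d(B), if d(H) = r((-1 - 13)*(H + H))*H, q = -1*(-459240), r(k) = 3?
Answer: 459543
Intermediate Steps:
q = 459240
B = 101 (B = -10*10 + 201 = -100 + 201 = 101)
d(H) = 3*H
q + d(B) = 459240 + 3*101 = 459240 + 303 = 459543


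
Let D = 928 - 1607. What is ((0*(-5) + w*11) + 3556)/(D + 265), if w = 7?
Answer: -1211/138 ≈ -8.7754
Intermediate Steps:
D = -679
((0*(-5) + w*11) + 3556)/(D + 265) = ((0*(-5) + 7*11) + 3556)/(-679 + 265) = ((0 + 77) + 3556)/(-414) = (77 + 3556)*(-1/414) = 3633*(-1/414) = -1211/138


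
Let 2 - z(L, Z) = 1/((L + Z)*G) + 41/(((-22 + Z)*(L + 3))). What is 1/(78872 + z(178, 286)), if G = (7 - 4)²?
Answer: 8314416/655791238459 ≈ 1.2678e-5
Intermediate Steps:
G = 9 (G = 3² = 9)
z(L, Z) = 2 - 1/(9*(L + Z)) - 41/((-22 + Z)*(3 + L)) (z(L, Z) = 2 - (1/((L + Z)*9) + 41/(((-22 + Z)*(L + 3)))) = 2 - ((⅑)/(L + Z) + 41/(((-22 + Z)*(3 + L)))) = 2 - (1/(9*(L + Z)) + 41*(1/((-22 + Z)*(3 + L)))) = 2 - (1/(9*(L + Z)) + 41/((-22 + Z)*(3 + L))) = 2 + (-1/(9*(L + Z)) - 41/((-22 + Z)*(3 + L))) = 2 - 1/(9*(L + Z)) - 41/((-22 + Z)*(3 + L)))
1/(78872 + z(178, 286)) = 1/(78872 + (-66 - 54*286² + 396*178² + 1535*178 + 1560*286 - 18*178*286² - 18*286*178² + 343*178*286)/(9*(-3*286² + 22*178² + 66*178 + 66*286 - 1*178*286² - 1*286*178² + 19*178*286))) = 1/(78872 + (-66 - 54*81796 + 396*31684 + 273230 + 446160 - 18*178*81796 - 18*286*31684 + 17461444)/(9*(-3*81796 + 22*31684 + 11748 + 18876 - 1*178*81796 - 1*286*31684 + 967252))) = 1/(78872 + (-66 - 4416984 + 12546864 + 273230 + 446160 - 262074384 - 163109232 + 17461444)/(9*(-245388 + 697048 + 11748 + 18876 - 14559688 - 9061624 + 967252))) = 1/(78872 + (⅑)*(-398872968)/(-22171776)) = 1/(78872 + (⅑)*(-1/22171776)*(-398872968)) = 1/(78872 + 16619707/8314416) = 1/(655791238459/8314416) = 8314416/655791238459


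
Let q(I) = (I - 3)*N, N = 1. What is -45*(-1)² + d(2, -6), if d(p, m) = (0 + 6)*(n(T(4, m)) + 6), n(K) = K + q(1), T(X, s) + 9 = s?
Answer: -111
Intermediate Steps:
T(X, s) = -9 + s
q(I) = -3 + I (q(I) = (I - 3)*1 = (-3 + I)*1 = -3 + I)
n(K) = -2 + K (n(K) = K + (-3 + 1) = K - 2 = -2 + K)
d(p, m) = -30 + 6*m (d(p, m) = (0 + 6)*((-2 + (-9 + m)) + 6) = 6*((-11 + m) + 6) = 6*(-5 + m) = -30 + 6*m)
-45*(-1)² + d(2, -6) = -45*(-1)² + (-30 + 6*(-6)) = -45*1 + (-30 - 36) = -45 - 66 = -111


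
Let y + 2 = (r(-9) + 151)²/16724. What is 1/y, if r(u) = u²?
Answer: 4181/5094 ≈ 0.82077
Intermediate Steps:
y = 5094/4181 (y = -2 + ((-9)² + 151)²/16724 = -2 + (81 + 151)²*(1/16724) = -2 + 232²*(1/16724) = -2 + 53824*(1/16724) = -2 + 13456/4181 = 5094/4181 ≈ 1.2184)
1/y = 1/(5094/4181) = 4181/5094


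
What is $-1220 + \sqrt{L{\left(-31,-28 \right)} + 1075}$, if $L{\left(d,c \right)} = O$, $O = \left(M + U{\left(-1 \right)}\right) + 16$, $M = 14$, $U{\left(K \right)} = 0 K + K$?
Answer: $-1220 + 4 \sqrt{69} \approx -1186.8$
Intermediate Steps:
$U{\left(K \right)} = K$ ($U{\left(K \right)} = 0 + K = K$)
$O = 29$ ($O = \left(14 - 1\right) + 16 = 13 + 16 = 29$)
$L{\left(d,c \right)} = 29$
$-1220 + \sqrt{L{\left(-31,-28 \right)} + 1075} = -1220 + \sqrt{29 + 1075} = -1220 + \sqrt{1104} = -1220 + 4 \sqrt{69}$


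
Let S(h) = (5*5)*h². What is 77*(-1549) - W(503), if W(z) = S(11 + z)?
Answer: -6724173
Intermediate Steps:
S(h) = 25*h²
W(z) = 25*(11 + z)²
77*(-1549) - W(503) = 77*(-1549) - 25*(11 + 503)² = -119273 - 25*514² = -119273 - 25*264196 = -119273 - 1*6604900 = -119273 - 6604900 = -6724173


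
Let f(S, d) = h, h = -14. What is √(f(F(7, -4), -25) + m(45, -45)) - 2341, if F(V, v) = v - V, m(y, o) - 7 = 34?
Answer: -2341 + 3*√3 ≈ -2335.8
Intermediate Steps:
m(y, o) = 41 (m(y, o) = 7 + 34 = 41)
f(S, d) = -14
√(f(F(7, -4), -25) + m(45, -45)) - 2341 = √(-14 + 41) - 2341 = √27 - 2341 = 3*√3 - 2341 = -2341 + 3*√3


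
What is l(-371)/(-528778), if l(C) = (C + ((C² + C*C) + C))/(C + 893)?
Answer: -68635/69005529 ≈ -0.00099463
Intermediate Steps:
l(C) = (2*C + 2*C²)/(893 + C) (l(C) = (C + ((C² + C²) + C))/(893 + C) = (C + (2*C² + C))/(893 + C) = (C + (C + 2*C²))/(893 + C) = (2*C + 2*C²)/(893 + C))
l(-371)/(-528778) = (2*(-371)*(1 - 371)/(893 - 371))/(-528778) = (2*(-371)*(-370)/522)*(-1/528778) = (2*(-371)*(1/522)*(-370))*(-1/528778) = (137270/261)*(-1/528778) = -68635/69005529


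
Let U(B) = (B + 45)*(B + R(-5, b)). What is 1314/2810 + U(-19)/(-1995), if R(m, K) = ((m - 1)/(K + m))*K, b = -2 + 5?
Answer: 335203/560595 ≈ 0.59794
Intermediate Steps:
b = 3
R(m, K) = K*(-1 + m)/(K + m) (R(m, K) = ((-1 + m)/(K + m))*K = K*(-1 + m)/(K + m))
U(B) = (9 + B)*(45 + B) (U(B) = (B + 45)*(B + 3*(-1 - 5)/(3 - 5)) = (45 + B)*(B + 3*(-6)/(-2)) = (45 + B)*(B + 3*(-½)*(-6)) = (45 + B)*(B + 9) = (45 + B)*(9 + B) = (9 + B)*(45 + B))
1314/2810 + U(-19)/(-1995) = 1314/2810 + (405 + (-19)² + 54*(-19))/(-1995) = 1314*(1/2810) + (405 + 361 - 1026)*(-1/1995) = 657/1405 - 260*(-1/1995) = 657/1405 + 52/399 = 335203/560595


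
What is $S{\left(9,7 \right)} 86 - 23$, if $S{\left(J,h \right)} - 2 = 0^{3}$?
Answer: $149$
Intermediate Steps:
$S{\left(J,h \right)} = 2$ ($S{\left(J,h \right)} = 2 + 0^{3} = 2 + 0 = 2$)
$S{\left(9,7 \right)} 86 - 23 = 2 \cdot 86 - 23 = 172 - 23 = 149$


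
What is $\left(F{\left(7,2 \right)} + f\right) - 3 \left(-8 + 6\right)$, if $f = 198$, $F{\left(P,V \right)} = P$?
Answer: $211$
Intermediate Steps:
$\left(F{\left(7,2 \right)} + f\right) - 3 \left(-8 + 6\right) = \left(7 + 198\right) - 3 \left(-8 + 6\right) = 205 - -6 = 205 + 6 = 211$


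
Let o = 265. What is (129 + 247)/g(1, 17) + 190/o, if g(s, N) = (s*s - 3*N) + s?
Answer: -18066/2597 ≈ -6.9565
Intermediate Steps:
g(s, N) = s + s**2 - 3*N (g(s, N) = (s**2 - 3*N) + s = s + s**2 - 3*N)
(129 + 247)/g(1, 17) + 190/o = (129 + 247)/(1 + 1**2 - 3*17) + 190/265 = 376/(1 + 1 - 51) + 190*(1/265) = 376/(-49) + 38/53 = 376*(-1/49) + 38/53 = -376/49 + 38/53 = -18066/2597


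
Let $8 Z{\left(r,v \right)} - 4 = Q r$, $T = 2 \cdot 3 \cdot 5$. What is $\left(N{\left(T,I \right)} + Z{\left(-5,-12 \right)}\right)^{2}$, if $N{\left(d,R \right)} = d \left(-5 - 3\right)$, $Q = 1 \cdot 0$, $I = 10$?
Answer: $\frac{229441}{4} \approx 57360.0$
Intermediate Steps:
$T = 30$ ($T = 6 \cdot 5 = 30$)
$Q = 0$
$N{\left(d,R \right)} = - 8 d$ ($N{\left(d,R \right)} = d \left(-8\right) = - 8 d$)
$Z{\left(r,v \right)} = \frac{1}{2}$ ($Z{\left(r,v \right)} = \frac{1}{2} + \frac{0 r}{8} = \frac{1}{2} + \frac{1}{8} \cdot 0 = \frac{1}{2} + 0 = \frac{1}{2}$)
$\left(N{\left(T,I \right)} + Z{\left(-5,-12 \right)}\right)^{2} = \left(\left(-8\right) 30 + \frac{1}{2}\right)^{2} = \left(-240 + \frac{1}{2}\right)^{2} = \left(- \frac{479}{2}\right)^{2} = \frac{229441}{4}$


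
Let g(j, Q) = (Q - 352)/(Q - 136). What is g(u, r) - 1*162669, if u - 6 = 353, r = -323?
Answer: -2765348/17 ≈ -1.6267e+5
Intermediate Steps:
u = 359 (u = 6 + 353 = 359)
g(j, Q) = (-352 + Q)/(-136 + Q)
g(u, r) - 1*162669 = (-352 - 323)/(-136 - 323) - 1*162669 = -675/(-459) - 162669 = -1/459*(-675) - 162669 = 25/17 - 162669 = -2765348/17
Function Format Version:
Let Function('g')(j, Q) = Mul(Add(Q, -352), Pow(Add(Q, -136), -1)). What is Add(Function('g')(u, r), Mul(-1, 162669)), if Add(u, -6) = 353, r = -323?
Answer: Rational(-2765348, 17) ≈ -1.6267e+5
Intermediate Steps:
u = 359 (u = Add(6, 353) = 359)
Function('g')(j, Q) = Mul(Pow(Add(-136, Q), -1), Add(-352, Q)) (Function('g')(j, Q) = Mul(Add(-352, Q), Pow(Add(-136, Q), -1)) = Mul(Pow(Add(-136, Q), -1), Add(-352, Q)))
Add(Function('g')(u, r), Mul(-1, 162669)) = Add(Mul(Pow(Add(-136, -323), -1), Add(-352, -323)), Mul(-1, 162669)) = Add(Mul(Pow(-459, -1), -675), -162669) = Add(Mul(Rational(-1, 459), -675), -162669) = Add(Rational(25, 17), -162669) = Rational(-2765348, 17)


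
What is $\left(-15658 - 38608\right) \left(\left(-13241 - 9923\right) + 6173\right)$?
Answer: $922033606$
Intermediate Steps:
$\left(-15658 - 38608\right) \left(\left(-13241 - 9923\right) + 6173\right) = - 54266 \left(\left(-13241 - 9923\right) + 6173\right) = - 54266 \left(-23164 + 6173\right) = \left(-54266\right) \left(-16991\right) = 922033606$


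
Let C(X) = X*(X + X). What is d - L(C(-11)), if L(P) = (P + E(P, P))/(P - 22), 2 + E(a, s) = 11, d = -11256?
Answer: -2476571/220 ≈ -11257.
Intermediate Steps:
E(a, s) = 9 (E(a, s) = -2 + 11 = 9)
C(X) = 2*X² (C(X) = X*(2*X) = 2*X²)
L(P) = (9 + P)/(-22 + P) (L(P) = (P + 9)/(P - 22) = (9 + P)/(-22 + P))
d - L(C(-11)) = -11256 - (9 + 2*(-11)²)/(-22 + 2*(-11)²) = -11256 - (9 + 2*121)/(-22 + 2*121) = -11256 - (9 + 242)/(-22 + 242) = -11256 - 251/220 = -2476571/220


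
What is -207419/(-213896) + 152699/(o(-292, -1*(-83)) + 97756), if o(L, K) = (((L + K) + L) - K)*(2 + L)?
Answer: 22016659727/14283760984 ≈ 1.5414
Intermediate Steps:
o(L, K) = 2*L*(2 + L) (o(L, K) = (((K + L) + L) - K)*(2 + L) = ((K + 2*L) - K)*(2 + L) = (2*L)*(2 + L) = 2*L*(2 + L))
-207419/(-213896) + 152699/(o(-292, -1*(-83)) + 97756) = -207419/(-213896) + 152699/(2*(-292)*(2 - 292) + 97756) = -207419*(-1/213896) + 152699/(2*(-292)*(-290) + 97756) = 207419/213896 + 152699/(169360 + 97756) = 207419/213896 + 152699/267116 = 22016659727/14283760984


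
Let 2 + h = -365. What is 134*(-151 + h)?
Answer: -69412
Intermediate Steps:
h = -367 (h = -2 - 365 = -367)
134*(-151 + h) = 134*(-151 - 367) = 134*(-518) = -69412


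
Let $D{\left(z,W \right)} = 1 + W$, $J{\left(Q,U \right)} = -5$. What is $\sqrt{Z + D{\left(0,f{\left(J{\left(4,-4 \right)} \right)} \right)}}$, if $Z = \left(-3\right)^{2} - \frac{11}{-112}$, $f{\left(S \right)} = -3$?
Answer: $\frac{\sqrt{5565}}{28} \approx 2.6642$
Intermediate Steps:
$Z = \frac{1019}{112}$ ($Z = 9 - 11 \left(- \frac{1}{112}\right) = 9 - - \frac{11}{112} = 9 + \frac{11}{112} = \frac{1019}{112} \approx 9.0982$)
$\sqrt{Z + D{\left(0,f{\left(J{\left(4,-4 \right)} \right)} \right)}} = \sqrt{\frac{1019}{112} + \left(1 - 3\right)} = \sqrt{\frac{1019}{112} - 2} = \sqrt{\frac{795}{112}} = \frac{\sqrt{5565}}{28}$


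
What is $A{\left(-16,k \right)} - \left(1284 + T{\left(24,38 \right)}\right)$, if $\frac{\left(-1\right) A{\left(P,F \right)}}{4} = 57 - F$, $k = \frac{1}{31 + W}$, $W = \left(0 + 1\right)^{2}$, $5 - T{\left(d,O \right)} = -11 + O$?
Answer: $- \frac{11919}{8} \approx -1489.9$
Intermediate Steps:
$T{\left(d,O \right)} = 16 - O$ ($T{\left(d,O \right)} = 5 - \left(-11 + O\right) = 16 - O$)
$W = 1$ ($W = 1^{2} = 1$)
$k = \frac{1}{32}$ ($k = \frac{1}{31 + 1} = \frac{1}{32} \approx 0.03125$)
$A{\left(P,F \right)} = -228 + 4 F$ ($A{\left(P,F \right)} = - 4 \left(57 - F\right) = -228 + 4 F$)
$A{\left(-16,k \right)} - \left(1284 + T{\left(24,38 \right)}\right) = \left(-228 + 4 \cdot \frac{1}{32}\right) - \left(1284 + \left(16 - 38\right)\right) = \left(-228 + \frac{1}{8}\right) - \left(1284 + \left(16 - 38\right)\right) = - \frac{1823}{8} - \left(1284 - 22\right) = - \frac{1823}{8} - 1262 = - \frac{11919}{8}$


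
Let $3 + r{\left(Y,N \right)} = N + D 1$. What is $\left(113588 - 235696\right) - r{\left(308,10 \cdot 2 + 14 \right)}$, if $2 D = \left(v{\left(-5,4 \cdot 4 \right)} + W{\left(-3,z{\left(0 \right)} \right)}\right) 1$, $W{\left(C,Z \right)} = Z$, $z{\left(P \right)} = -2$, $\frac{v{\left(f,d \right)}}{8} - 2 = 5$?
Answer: $-122166$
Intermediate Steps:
$v{\left(f,d \right)} = 56$ ($v{\left(f,d \right)} = 16 + 8 \cdot 5 = 16 + 40 = 56$)
$D = 27$ ($D = \frac{\left(56 - 2\right) 1}{2} = \frac{54 \cdot 1}{2} = \frac{1}{2} \cdot 54 = 27$)
$r{\left(Y,N \right)} = 24 + N$ ($r{\left(Y,N \right)} = -3 + \left(N + 27 \cdot 1\right) = -3 + \left(N + 27\right) = -3 + \left(27 + N\right) = 24 + N$)
$\left(113588 - 235696\right) - r{\left(308,10 \cdot 2 + 14 \right)} = \left(113588 - 235696\right) - \left(24 + \left(10 \cdot 2 + 14\right)\right) = \left(113588 - 235696\right) - \left(24 + \left(20 + 14\right)\right) = -122108 - \left(24 + 34\right) = -122108 - 58 = -122166$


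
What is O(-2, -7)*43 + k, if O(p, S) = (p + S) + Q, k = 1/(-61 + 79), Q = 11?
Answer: 1549/18 ≈ 86.056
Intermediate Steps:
k = 1/18 ≈ 0.055556
O(p, S) = 11 + S + p (O(p, S) = (p + S) + 11 = (S + p) + 11 = 11 + S + p)
O(-2, -7)*43 + k = (11 - 7 - 2)*43 + 1/18 = 2*43 + 1/18 = 86 + 1/18 = 1549/18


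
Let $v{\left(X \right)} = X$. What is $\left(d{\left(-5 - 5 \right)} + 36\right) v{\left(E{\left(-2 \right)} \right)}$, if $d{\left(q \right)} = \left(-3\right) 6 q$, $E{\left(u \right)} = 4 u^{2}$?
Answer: $3456$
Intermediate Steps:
$d{\left(q \right)} = - 18 q$
$\left(d{\left(-5 - 5 \right)} + 36\right) v{\left(E{\left(-2 \right)} \right)} = \left(- 18 \left(-5 - 5\right) + 36\right) 4 \left(-2\right)^{2} = \left(\left(-18\right) \left(-10\right) + 36\right) 4 \cdot 4 = \left(180 + 36\right) 16 = 216 \cdot 16 = 3456$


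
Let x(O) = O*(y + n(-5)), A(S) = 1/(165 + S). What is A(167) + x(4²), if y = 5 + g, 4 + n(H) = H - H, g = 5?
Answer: 31873/332 ≈ 96.003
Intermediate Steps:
n(H) = -4 (n(H) = -4 + (H - H) = -4 + 0 = -4)
y = 10 (y = 5 + 5 = 10)
x(O) = 6*O (x(O) = O*(10 - 4) = O*6 = 6*O)
A(167) + x(4²) = 1/(165 + 167) + 6*4² = 1/332 + 6*16 = 1/332 + 96 = 31873/332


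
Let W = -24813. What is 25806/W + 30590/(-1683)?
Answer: -9906928/515559 ≈ -19.216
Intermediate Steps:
25806/W + 30590/(-1683) = 25806/(-24813) + 30590/(-1683) = 25806*(-1/24813) + 30590*(-1/1683) = -8602/8271 - 30590/1683 = -9906928/515559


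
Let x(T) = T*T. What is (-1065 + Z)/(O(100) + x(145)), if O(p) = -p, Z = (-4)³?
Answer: -1129/20925 ≈ -0.053955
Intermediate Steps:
x(T) = T²
Z = -64
(-1065 + Z)/(O(100) + x(145)) = (-1065 - 64)/(-1*100 + 145²) = -1129/(-100 + 21025) = -1129/20925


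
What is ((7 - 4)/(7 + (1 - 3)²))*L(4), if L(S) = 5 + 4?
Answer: 27/11 ≈ 2.4545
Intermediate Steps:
L(S) = 9
((7 - 4)/(7 + (1 - 3)²))*L(4) = ((7 - 4)/(7 + (1 - 3)²))*9 = (3/(7 + (-2)²))*9 = (3/(7 + 4))*9 = (3/11)*9 = 27/11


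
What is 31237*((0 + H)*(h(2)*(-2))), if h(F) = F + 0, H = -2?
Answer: 249896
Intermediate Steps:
h(F) = F
31237*((0 + H)*(h(2)*(-2))) = 31237*((0 - 2)*(2*(-2))) = 31237*(-2*(-4)) = 31237*8 = 249896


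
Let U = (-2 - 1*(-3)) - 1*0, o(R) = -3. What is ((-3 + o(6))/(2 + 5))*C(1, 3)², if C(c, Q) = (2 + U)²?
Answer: -486/7 ≈ -69.429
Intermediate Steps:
U = 1 (U = (-2 + 3) + 0 = 1 + 0 = 1)
C(c, Q) = 9 (C(c, Q) = (2 + 1)² = 3² = 9)
((-3 + o(6))/(2 + 5))*C(1, 3)² = ((-3 - 3)/(2 + 5))*9² = -6/7*81 = -486/7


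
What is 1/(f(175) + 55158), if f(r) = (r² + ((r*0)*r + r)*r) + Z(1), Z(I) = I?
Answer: 1/116409 ≈ 8.5904e-6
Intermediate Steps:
f(r) = 1 + 2*r² (f(r) = (r² + ((r*0)*r + r)*r) + 1 = (r² + (0*r + r)*r) + 1 = (r² + (0 + r)*r) + 1 = (r² + r*r) + 1 = (r² + r²) + 1 = 2*r² + 1 = 1 + 2*r²)
1/(f(175) + 55158) = 1/((1 + 2*175²) + 55158) = 1/((1 + 2*30625) + 55158) = 1/((1 + 61250) + 55158) = 1/(61251 + 55158) = 1/116409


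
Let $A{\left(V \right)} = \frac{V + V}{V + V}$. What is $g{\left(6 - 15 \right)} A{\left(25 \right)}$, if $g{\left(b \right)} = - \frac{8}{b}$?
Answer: $\frac{8}{9} \approx 0.88889$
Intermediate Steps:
$A{\left(V \right)} = 1$ ($A{\left(V \right)} = \frac{2 V}{2 V} = 2 V \frac{1}{2 V} = 1$)
$g{\left(6 - 15 \right)} A{\left(25 \right)} = - \frac{8}{6 - 15} \cdot 1 = - \frac{8}{-9} \cdot 1 = \left(-8\right) \left(- \frac{1}{9}\right) 1 = \frac{8}{9} \cdot 1 = \frac{8}{9}$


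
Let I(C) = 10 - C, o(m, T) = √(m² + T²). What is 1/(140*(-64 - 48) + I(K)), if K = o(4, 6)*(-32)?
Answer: -7835/122747826 - 16*√13/61373913 ≈ -6.4770e-5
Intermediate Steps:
o(m, T) = √(T² + m²)
K = -64*√13 (K = √(6² + 4²)*(-32) = √(36 + 16)*(-32) = √52*(-32) = (2*√13)*(-32) = -64*√13 ≈ -230.76)
1/(140*(-64 - 48) + I(K)) = 1/(140*(-64 - 48) + (10 - (-64)*√13)) = 1/(140*(-112) + (10 + 64*√13)) = 1/(-15680 + (10 + 64*√13)) = 1/(-15670 + 64*√13)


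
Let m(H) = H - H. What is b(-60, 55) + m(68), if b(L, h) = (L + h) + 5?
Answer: 0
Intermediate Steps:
b(L, h) = 5 + L + h
m(H) = 0
b(-60, 55) + m(68) = (5 - 60 + 55) + 0 = 0 + 0 = 0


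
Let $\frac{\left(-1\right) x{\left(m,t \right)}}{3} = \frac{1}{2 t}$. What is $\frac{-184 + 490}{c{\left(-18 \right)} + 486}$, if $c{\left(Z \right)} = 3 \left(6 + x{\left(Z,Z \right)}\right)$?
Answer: $\frac{1224}{2017} \approx 0.60684$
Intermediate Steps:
$x{\left(m,t \right)} = - \frac{3}{2 t}$
$c{\left(Z \right)} = 18 - \frac{9}{2 Z}$ ($c{\left(Z \right)} = 3 \left(6 - \frac{3}{2 Z}\right) = 18 - \frac{9}{2 Z}$)
$\frac{-184 + 490}{c{\left(-18 \right)} + 486} = \frac{-184 + 490}{\left(18 - \frac{9}{2 \left(-18\right)}\right) + 486} = \frac{306}{\left(18 - - \frac{1}{4}\right) + 486} = \frac{306}{\left(18 + \frac{1}{4}\right) + 486} = \frac{306}{\frac{73}{4} + 486} = \frac{306}{\frac{2017}{4}} = 306 \cdot \frac{4}{2017} = \frac{1224}{2017}$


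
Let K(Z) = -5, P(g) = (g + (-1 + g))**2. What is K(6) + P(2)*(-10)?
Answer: -95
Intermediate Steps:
P(g) = (-1 + 2*g)**2
K(6) + P(2)*(-10) = -5 + (-1 + 2*2)**2*(-10) = -5 + (-1 + 4)**2*(-10) = -5 + 3**2*(-10) = -5 + 9*(-10) = -5 - 90 = -95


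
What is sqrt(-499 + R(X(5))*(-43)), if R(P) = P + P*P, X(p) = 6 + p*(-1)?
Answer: 3*I*sqrt(65) ≈ 24.187*I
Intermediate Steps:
X(p) = 6 - p
R(P) = P + P**2
sqrt(-499 + R(X(5))*(-43)) = sqrt(-499 + ((6 - 1*5)*(1 + (6 - 1*5)))*(-43)) = sqrt(-499 + ((6 - 5)*(1 + (6 - 5)))*(-43)) = sqrt(-499 + (1*(1 + 1))*(-43)) = sqrt(-499 + (1*2)*(-43)) = sqrt(-499 + 2*(-43)) = sqrt(-499 - 86) = sqrt(-585) = 3*I*sqrt(65)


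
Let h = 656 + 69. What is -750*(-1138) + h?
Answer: 854225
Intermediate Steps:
h = 725
-750*(-1138) + h = -750*(-1138) + 725 = 853500 + 725 = 854225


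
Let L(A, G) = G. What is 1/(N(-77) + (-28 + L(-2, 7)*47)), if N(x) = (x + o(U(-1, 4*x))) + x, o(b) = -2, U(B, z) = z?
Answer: 1/145 ≈ 0.0068966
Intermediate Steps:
N(x) = -2 + 2*x (N(x) = (x - 2) + x = (-2 + x) + x = -2 + 2*x)
1/(N(-77) + (-28 + L(-2, 7)*47)) = 1/((-2 + 2*(-77)) + (-28 + 7*47)) = 1/((-2 - 154) + (-28 + 329)) = 1/(-156 + 301) = 1/145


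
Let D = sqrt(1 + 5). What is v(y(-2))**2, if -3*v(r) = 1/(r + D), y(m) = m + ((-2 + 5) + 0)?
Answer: 7/225 - 2*sqrt(6)/225 ≈ 0.0093379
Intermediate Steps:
D = sqrt(6) ≈ 2.4495
y(m) = 3 + m (y(m) = m + (3 + 0) = m + 3 = 3 + m)
v(r) = -1/(3*(r + sqrt(6)))
v(y(-2))**2 = (-1/(3*(3 - 2) + 3*sqrt(6)))**2 = (-1/(3*1 + 3*sqrt(6)))**2 = (-1/(3 + 3*sqrt(6)))**2 = (3 + 3*sqrt(6))**(-2)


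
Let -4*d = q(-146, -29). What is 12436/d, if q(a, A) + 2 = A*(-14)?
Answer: -12436/101 ≈ -123.13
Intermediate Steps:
q(a, A) = -2 - 14*A (q(a, A) = -2 + A*(-14) = -2 - 14*A)
d = -101 (d = -(-2 - 14*(-29))/4 = -(-2 + 406)/4 = -1/4*404 = -101)
12436/d = 12436/(-101) = 12436*(-1/101) = -12436/101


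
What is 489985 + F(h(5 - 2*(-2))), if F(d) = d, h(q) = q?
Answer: 489994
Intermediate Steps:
489985 + F(h(5 - 2*(-2))) = 489985 + (5 - 2*(-2)) = 489985 + (5 + 4) = 489985 + 9 = 489994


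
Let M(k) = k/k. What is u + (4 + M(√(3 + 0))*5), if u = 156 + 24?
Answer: 189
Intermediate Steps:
u = 180
M(k) = 1
u + (4 + M(√(3 + 0))*5) = 180 + (4 + 1*5) = 180 + (4 + 5) = 180 + 9 = 189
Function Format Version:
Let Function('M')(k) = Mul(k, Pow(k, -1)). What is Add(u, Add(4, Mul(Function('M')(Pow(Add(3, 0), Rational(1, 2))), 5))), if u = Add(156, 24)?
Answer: 189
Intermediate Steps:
u = 180
Function('M')(k) = 1
Add(u, Add(4, Mul(Function('M')(Pow(Add(3, 0), Rational(1, 2))), 5))) = Add(180, Add(4, Mul(1, 5))) = Add(180, Add(4, 5)) = Add(180, 9) = 189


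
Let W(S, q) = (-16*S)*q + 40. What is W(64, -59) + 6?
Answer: 60462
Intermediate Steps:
W(S, q) = 40 - 16*S*q (W(S, q) = -16*S*q + 40 = 40 - 16*S*q)
W(64, -59) + 6 = (40 - 16*64*(-59)) + 6 = (40 + 60416) + 6 = 60456 + 6 = 60462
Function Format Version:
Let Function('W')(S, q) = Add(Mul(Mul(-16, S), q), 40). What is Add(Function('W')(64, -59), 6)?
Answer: 60462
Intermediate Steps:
Function('W')(S, q) = Add(40, Mul(-16, S, q)) (Function('W')(S, q) = Add(Mul(-16, S, q), 40) = Add(40, Mul(-16, S, q)))
Add(Function('W')(64, -59), 6) = Add(Add(40, Mul(-16, 64, -59)), 6) = Add(Add(40, 60416), 6) = Add(60456, 6) = 60462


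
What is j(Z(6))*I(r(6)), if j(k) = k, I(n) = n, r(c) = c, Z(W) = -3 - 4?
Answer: -42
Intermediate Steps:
Z(W) = -7
j(Z(6))*I(r(6)) = -7*6 = -42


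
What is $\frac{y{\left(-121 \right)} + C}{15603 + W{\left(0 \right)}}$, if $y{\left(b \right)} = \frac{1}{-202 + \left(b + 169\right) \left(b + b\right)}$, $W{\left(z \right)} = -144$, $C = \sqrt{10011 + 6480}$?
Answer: $- \frac{1}{182694462} + \frac{\sqrt{16491}}{15459} \approx 0.008307$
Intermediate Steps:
$C = \sqrt{16491} \approx 128.42$
$y{\left(b \right)} = \frac{1}{-202 + 2 b \left(169 + b\right)}$ ($y{\left(b \right)} = \frac{1}{-202 + \left(169 + b\right) 2 b} = \frac{1}{-202 + 2 b \left(169 + b\right)}$)
$\frac{y{\left(-121 \right)} + C}{15603 + W{\left(0 \right)}} = \frac{\frac{1}{2 \left(-101 + \left(-121\right)^{2} + 169 \left(-121\right)\right)} + \sqrt{16491}}{15603 - 144} = \frac{\frac{1}{2 \left(-101 + 14641 - 20449\right)} + \sqrt{16491}}{15459} = \left(\frac{1}{2 \left(-5909\right)} + \sqrt{16491}\right) \frac{1}{15459} = \left(\frac{1}{2} \left(- \frac{1}{5909}\right) + \sqrt{16491}\right) \frac{1}{15459} = \left(- \frac{1}{11818} + \sqrt{16491}\right) \frac{1}{15459} = - \frac{1}{182694462} + \frac{\sqrt{16491}}{15459}$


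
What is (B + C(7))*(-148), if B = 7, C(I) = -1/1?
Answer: -888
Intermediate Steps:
C(I) = -1 (C(I) = -1*1 = -1)
(B + C(7))*(-148) = (7 - 1)*(-148) = 6*(-148) = -888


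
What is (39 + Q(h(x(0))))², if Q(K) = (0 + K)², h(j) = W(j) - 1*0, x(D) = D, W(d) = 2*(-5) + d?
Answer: 19321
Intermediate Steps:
W(d) = -10 + d
h(j) = -10 + j (h(j) = (-10 + j) - 1*0 = (-10 + j) + 0 = -10 + j)
Q(K) = K²
(39 + Q(h(x(0))))² = (39 + (-10 + 0)²)² = (39 + (-10)²)² = (39 + 100)² = 139² = 19321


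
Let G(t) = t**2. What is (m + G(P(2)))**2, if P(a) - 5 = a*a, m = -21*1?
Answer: 3600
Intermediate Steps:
m = -21
P(a) = 5 + a**2 (P(a) = 5 + a*a = 5 + a**2)
(m + G(P(2)))**2 = (-21 + (5 + 2**2)**2)**2 = (-21 + (5 + 4)**2)**2 = (-21 + 9**2)**2 = (-21 + 81)**2 = 60**2 = 3600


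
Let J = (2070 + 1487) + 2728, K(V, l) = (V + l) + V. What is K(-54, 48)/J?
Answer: -4/419 ≈ -0.0095465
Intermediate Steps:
K(V, l) = l + 2*V
J = 6285 (J = 3557 + 2728 = 6285)
K(-54, 48)/J = (48 + 2*(-54))/6285 = (48 - 108)*(1/6285) = -60*1/6285 = -4/419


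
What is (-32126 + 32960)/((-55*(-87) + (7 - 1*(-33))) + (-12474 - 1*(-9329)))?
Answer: 139/280 ≈ 0.49643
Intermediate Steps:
(-32126 + 32960)/((-55*(-87) + (7 - 1*(-33))) + (-12474 - 1*(-9329))) = 834/((4785 + (7 + 33)) + (-12474 + 9329)) = 834/((4785 + 40) - 3145) = 834/(4825 - 3145) = 834/1680 = 834*(1/1680) = 139/280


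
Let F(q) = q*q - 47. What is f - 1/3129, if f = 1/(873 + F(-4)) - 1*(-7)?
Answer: 18444613/2634618 ≈ 7.0009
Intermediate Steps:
F(q) = -47 + q² (F(q) = q² - 47 = -47 + q²)
f = 5895/842 (f = 1/(873 + (-47 + (-4)²)) - 1*(-7) = 1/(873 + (-47 + 16)) + 7 = 1/(873 - 31) + 7 = 1/842 + 7 = 5895/842 ≈ 7.0012)
f - 1/3129 = 5895/842 - 1/3129 = 18444613/2634618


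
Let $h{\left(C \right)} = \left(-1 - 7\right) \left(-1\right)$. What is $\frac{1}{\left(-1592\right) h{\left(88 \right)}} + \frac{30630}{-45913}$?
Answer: $- \frac{390149593}{584747968} \approx -0.66721$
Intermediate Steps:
$h{\left(C \right)} = 8$ ($h{\left(C \right)} = \left(-8\right) \left(-1\right) = 8$)
$\frac{1}{\left(-1592\right) h{\left(88 \right)}} + \frac{30630}{-45913} = \frac{1}{\left(-1592\right) 8} + \frac{30630}{-45913} = \left(- \frac{1}{1592}\right) \frac{1}{8} + 30630 \left(- \frac{1}{45913}\right) = - \frac{1}{12736} - \frac{30630}{45913} = - \frac{390149593}{584747968}$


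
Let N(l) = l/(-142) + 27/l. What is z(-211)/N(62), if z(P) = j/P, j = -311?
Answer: -1369022/1055 ≈ -1297.7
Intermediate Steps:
N(l) = 27/l - l/142 (N(l) = l*(-1/142) + 27/l = -l/142 + 27/l = 27/l - l/142)
z(P) = -311/P
z(-211)/N(62) = (-311/(-211))/(27/62 - 1/142*62) = (-311*(-1/211))/(27*(1/62) - 31/71) = 311/(211*(27/62 - 31/71)) = 311/(211*(-5/4402)) = (311/211)*(-4402/5) = -1369022/1055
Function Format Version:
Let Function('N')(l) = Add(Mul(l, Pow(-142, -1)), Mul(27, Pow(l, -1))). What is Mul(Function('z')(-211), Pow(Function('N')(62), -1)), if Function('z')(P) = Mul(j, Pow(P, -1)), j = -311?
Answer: Rational(-1369022, 1055) ≈ -1297.7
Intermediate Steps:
Function('N')(l) = Add(Mul(27, Pow(l, -1)), Mul(Rational(-1, 142), l)) (Function('N')(l) = Add(Mul(l, Rational(-1, 142)), Mul(27, Pow(l, -1))) = Add(Mul(Rational(-1, 142), l), Mul(27, Pow(l, -1))) = Add(Mul(27, Pow(l, -1)), Mul(Rational(-1, 142), l)))
Function('z')(P) = Mul(-311, Pow(P, -1))
Mul(Function('z')(-211), Pow(Function('N')(62), -1)) = Mul(Mul(-311, Pow(-211, -1)), Pow(Add(Mul(27, Pow(62, -1)), Mul(Rational(-1, 142), 62)), -1)) = Mul(Mul(-311, Rational(-1, 211)), Pow(Add(Mul(27, Rational(1, 62)), Rational(-31, 71)), -1)) = Mul(Rational(311, 211), Pow(Add(Rational(27, 62), Rational(-31, 71)), -1)) = Mul(Rational(311, 211), Pow(Rational(-5, 4402), -1)) = Mul(Rational(311, 211), Rational(-4402, 5)) = Rational(-1369022, 1055)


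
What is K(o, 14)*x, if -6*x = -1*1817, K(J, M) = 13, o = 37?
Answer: 23621/6 ≈ 3936.8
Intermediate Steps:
x = 1817/6 (x = -(-1)*1817/6 = -1/6*(-1817) = 1817/6 ≈ 302.83)
K(o, 14)*x = 13*(1817/6) = 23621/6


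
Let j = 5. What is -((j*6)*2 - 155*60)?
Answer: 9240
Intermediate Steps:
-((j*6)*2 - 155*60) = -((5*6)*2 - 155*60) = -(30*2 - 9300) = -(60 - 9300) = -1*(-9240) = 9240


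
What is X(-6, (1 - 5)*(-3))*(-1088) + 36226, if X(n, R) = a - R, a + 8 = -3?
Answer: 61250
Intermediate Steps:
a = -11 (a = -8 - 3 = -11)
X(n, R) = -11 - R
X(-6, (1 - 5)*(-3))*(-1088) + 36226 = (-11 - (1 - 5)*(-3))*(-1088) + 36226 = (-11 - (-4)*(-3))*(-1088) + 36226 = (-11 - 1*12)*(-1088) + 36226 = (-11 - 12)*(-1088) + 36226 = -23*(-1088) + 36226 = 25024 + 36226 = 61250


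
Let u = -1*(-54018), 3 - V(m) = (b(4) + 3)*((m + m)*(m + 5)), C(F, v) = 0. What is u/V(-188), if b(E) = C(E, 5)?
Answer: -18006/68807 ≈ -0.26169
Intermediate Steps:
b(E) = 0
V(m) = 3 - 6*m*(5 + m) (V(m) = 3 - (0 + 3)*(m + m)*(m + 5) = 3 - 3*(2*m)*(5 + m) = 3 - 3*2*m*(5 + m) = 3 - 6*m*(5 + m))
u = 54018
u/V(-188) = 54018/(3 - 30*(-188) - 6*(-188)**2) = 54018/(3 + 5640 - 6*35344) = 54018/(3 + 5640 - 212064) = 54018/(-206421) = 54018*(-1/206421) = -18006/68807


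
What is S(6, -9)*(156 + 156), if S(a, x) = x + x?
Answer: -5616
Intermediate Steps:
S(a, x) = 2*x
S(6, -9)*(156 + 156) = (2*(-9))*(156 + 156) = -18*312 = -5616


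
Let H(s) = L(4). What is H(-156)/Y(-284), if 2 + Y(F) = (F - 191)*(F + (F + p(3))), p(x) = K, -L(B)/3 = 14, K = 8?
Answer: -7/44333 ≈ -0.00015790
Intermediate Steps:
L(B) = -42 (L(B) = -3*14 = -42)
p(x) = 8
H(s) = -42
Y(F) = -2 + (-191 + F)*(8 + 2*F) (Y(F) = -2 + (F - 191)*(F + (F + 8)) = -2 + (-191 + F)*(F + (8 + F)) = -2 + (-191 + F)*(8 + 2*F))
H(-156)/Y(-284) = -42/(-1530 - 374*(-284) + 2*(-284)**2) = -42/(-1530 + 106216 + 2*80656) = -42/(-1530 + 106216 + 161312) = -42/265998 = -42*1/265998 = -7/44333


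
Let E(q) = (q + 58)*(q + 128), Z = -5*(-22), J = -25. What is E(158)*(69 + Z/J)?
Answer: 19953648/5 ≈ 3.9907e+6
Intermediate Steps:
Z = 110
E(q) = (58 + q)*(128 + q)
E(158)*(69 + Z/J) = (7424 + 158**2 + 186*158)*(69 + 110/(-25)) = (7424 + 24964 + 29388)*(69 + 110*(-1/25)) = 61776*(69 - 22/5) = 61776*(323/5) = 19953648/5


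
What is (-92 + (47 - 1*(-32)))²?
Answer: 169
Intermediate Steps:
(-92 + (47 - 1*(-32)))² = (-92 + (47 + 32))² = (-92 + 79)² = (-13)² = 169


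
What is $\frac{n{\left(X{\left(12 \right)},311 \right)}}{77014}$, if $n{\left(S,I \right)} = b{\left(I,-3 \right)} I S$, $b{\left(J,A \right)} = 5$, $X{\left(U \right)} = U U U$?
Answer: $\frac{1343520}{38507} \approx 34.89$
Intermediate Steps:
$X{\left(U \right)} = U^{3}$ ($X{\left(U \right)} = U^{2} U = U^{3}$)
$n{\left(S,I \right)} = 5 I S$
$\frac{n{\left(X{\left(12 \right)},311 \right)}}{77014} = \frac{5 \cdot 311 \cdot 12^{3}}{77014} = 5 \cdot 311 \cdot 1728 \cdot \frac{1}{77014} = 2687040 \cdot \frac{1}{77014} = \frac{1343520}{38507}$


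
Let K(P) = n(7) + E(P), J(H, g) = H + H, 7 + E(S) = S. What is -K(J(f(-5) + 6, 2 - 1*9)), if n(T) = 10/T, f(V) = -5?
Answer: 25/7 ≈ 3.5714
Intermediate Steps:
E(S) = -7 + S
J(H, g) = 2*H
K(P) = -39/7 + P (K(P) = 10/7 + (-7 + P) = -39/7 + P)
-K(J(f(-5) + 6, 2 - 1*9)) = -(-39/7 + 2*(-5 + 6)) = -(-39/7 + 2*1) = -(-39/7 + 2) = -1*(-25/7) = 25/7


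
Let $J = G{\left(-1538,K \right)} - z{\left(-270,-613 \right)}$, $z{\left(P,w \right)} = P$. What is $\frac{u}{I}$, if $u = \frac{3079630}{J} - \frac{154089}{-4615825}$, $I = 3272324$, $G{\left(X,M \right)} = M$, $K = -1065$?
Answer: $- \frac{2842982128799}{2401611513440700} \approx -0.0011838$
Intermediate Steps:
$J = -795$ ($J = -1065 - -270 = -1065 + 270 = -795$)
$u = - \frac{2842982128799}{733916175}$ ($u = \frac{3079630}{-795} - \frac{154089}{-4615825} = 3079630 \left(- \frac{1}{795}\right) - - \frac{154089}{4615825} = - \frac{615926}{159} + \frac{154089}{4615825} = - \frac{2842982128799}{733916175} \approx -3873.7$)
$\frac{u}{I} = - \frac{2842982128799}{733916175 \cdot 3272324} = \left(- \frac{2842982128799}{733916175}\right) \frac{1}{3272324} = - \frac{2842982128799}{2401611513440700}$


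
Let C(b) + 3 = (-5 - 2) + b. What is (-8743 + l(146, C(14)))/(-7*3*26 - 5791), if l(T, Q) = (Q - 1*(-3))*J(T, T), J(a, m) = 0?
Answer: 8743/6337 ≈ 1.3797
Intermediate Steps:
C(b) = -10 + b (C(b) = -3 + ((-5 - 2) + b) = -3 + (-7 + b) = -10 + b)
l(T, Q) = 0 (l(T, Q) = (Q - 1*(-3))*0 = (Q + 3)*0 = (3 + Q)*0 = 0)
(-8743 + l(146, C(14)))/(-7*3*26 - 5791) = (-8743 + 0)/(-7*3*26 - 5791) = -8743/(-21*26 - 5791) = -8743/(-546 - 5791) = -8743/(-6337) = -8743*(-1/6337) = 8743/6337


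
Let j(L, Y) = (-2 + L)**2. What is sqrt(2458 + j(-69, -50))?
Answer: sqrt(7499) ≈ 86.597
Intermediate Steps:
sqrt(2458 + j(-69, -50)) = sqrt(2458 + (-2 - 69)**2) = sqrt(2458 + (-71)**2) = sqrt(2458 + 5041) = sqrt(7499)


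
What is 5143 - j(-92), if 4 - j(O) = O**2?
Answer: 13603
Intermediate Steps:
j(O) = 4 - O**2
5143 - j(-92) = 5143 - (4 - 1*(-92)**2) = 5143 - (4 - 1*8464) = 5143 - (4 - 8464) = 5143 - 1*(-8460) = 5143 + 8460 = 13603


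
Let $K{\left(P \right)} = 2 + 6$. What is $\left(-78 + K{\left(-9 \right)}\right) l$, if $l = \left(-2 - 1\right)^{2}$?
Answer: $-630$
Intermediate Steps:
$l = 9$ ($l = \left(-3\right)^{2} = 9$)
$K{\left(P \right)} = 8$
$\left(-78 + K{\left(-9 \right)}\right) l = \left(-78 + 8\right) 9 = \left(-70\right) 9 = -630$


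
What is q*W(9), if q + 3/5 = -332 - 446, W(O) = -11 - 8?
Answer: 73967/5 ≈ 14793.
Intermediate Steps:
W(O) = -19
q = -3893/5 (q = -⅗ + (-332 - 446) = -⅗ - 778 = -3893/5 ≈ -778.60)
q*W(9) = -3893/5*(-19) = 73967/5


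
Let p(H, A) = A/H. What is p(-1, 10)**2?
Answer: 100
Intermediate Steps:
p(-1, 10)**2 = (10/(-1))**2 = (10*(-1))**2 = (-10)**2 = 100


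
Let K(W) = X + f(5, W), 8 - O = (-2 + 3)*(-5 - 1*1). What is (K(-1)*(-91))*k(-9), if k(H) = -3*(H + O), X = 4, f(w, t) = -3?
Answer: 1365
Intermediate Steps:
O = 14 (O = 8 - (-2 + 3)*(-5 - 1*1) = 8 - (-5 - 1) = 8 - (-6) = 8 - 1*(-6) = 8 + 6 = 14)
K(W) = 1 (K(W) = 4 - 3 = 1)
k(H) = -42 - 3*H (k(H) = -3*(H + 14) = -3*(14 + H) = -42 - 3*H)
(K(-1)*(-91))*k(-9) = (1*(-91))*(-42 - 3*(-9)) = -91*(-42 + 27) = -91*(-15) = 1365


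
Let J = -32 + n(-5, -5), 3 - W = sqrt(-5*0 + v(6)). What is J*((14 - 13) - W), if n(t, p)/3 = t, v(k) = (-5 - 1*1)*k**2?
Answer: 94 - 282*I*sqrt(6) ≈ 94.0 - 690.76*I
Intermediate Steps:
v(k) = -6*k**2 (v(k) = (-5 - 1)*k**2 = -6*k**2)
W = 3 - 6*I*sqrt(6) (W = 3 - sqrt(-5*0 - 6*6**2) = 3 - sqrt(0 - 6*36) = 3 - sqrt(0 - 216) = 3 - sqrt(-216) = 3 - 6*I*sqrt(6) ≈ 3.0 - 14.697*I)
n(t, p) = 3*t
J = -47 (J = -32 + 3*(-5) = -32 - 15 = -47)
J*((14 - 13) - W) = -47*((14 - 13) - (3 - 6*I*sqrt(6))) = -47*(1 + (-3 + 6*I*sqrt(6))) = -47*(-2 + 6*I*sqrt(6)) = 94 - 282*I*sqrt(6)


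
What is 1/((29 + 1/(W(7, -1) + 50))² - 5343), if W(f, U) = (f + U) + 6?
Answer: -3844/17302091 ≈ -0.00022217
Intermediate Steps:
W(f, U) = 6 + U + f (W(f, U) = (U + f) + 6 = 6 + U + f)
1/((29 + 1/(W(7, -1) + 50))² - 5343) = 1/((29 + 1/((6 - 1 + 7) + 50))² - 5343) = 1/((29 + 1/(12 + 50))² - 5343) = 1/((29 + 1/62)² - 5343) = 1/((1799/62)² - 5343) = 1/(3236401/3844 - 5343) = 1/(-17302091/3844) = -3844/17302091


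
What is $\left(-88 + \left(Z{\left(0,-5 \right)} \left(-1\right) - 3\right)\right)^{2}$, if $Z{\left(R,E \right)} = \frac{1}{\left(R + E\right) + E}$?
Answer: $\frac{826281}{100} \approx 8262.8$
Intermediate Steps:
$Z{\left(R,E \right)} = \frac{1}{R + 2 E}$ ($Z{\left(R,E \right)} = \frac{1}{\left(E + R\right) + E} = \frac{1}{R + 2 E}$)
$\left(-88 + \left(Z{\left(0,-5 \right)} \left(-1\right) - 3\right)\right)^{2} = \left(-88 - \left(3 - \frac{1}{0 + 2 \left(-5\right)} \left(-1\right)\right)\right)^{2} = \left(-88 - \left(3 - \frac{1}{0 - 10} \left(-1\right)\right)\right)^{2} = \left(-88 - \left(3 - \frac{1}{-10} \left(-1\right)\right)\right)^{2} = \left(-88 - \frac{29}{10}\right)^{2} = \left(- \frac{909}{10}\right)^{2} = \frac{826281}{100}$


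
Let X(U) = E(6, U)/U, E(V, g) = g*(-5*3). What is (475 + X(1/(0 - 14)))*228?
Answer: 104880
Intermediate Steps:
E(V, g) = -15*g (E(V, g) = g*(-15) = -15*g)
X(U) = -15 (X(U) = (-15*U)/U = -15)
(475 + X(1/(0 - 14)))*228 = (475 - 15)*228 = 460*228 = 104880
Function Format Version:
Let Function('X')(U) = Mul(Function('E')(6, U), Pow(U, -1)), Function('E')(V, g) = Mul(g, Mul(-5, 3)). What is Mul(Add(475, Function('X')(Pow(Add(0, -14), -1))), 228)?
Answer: 104880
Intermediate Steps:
Function('E')(V, g) = Mul(-15, g) (Function('E')(V, g) = Mul(g, -15) = Mul(-15, g))
Function('X')(U) = -15 (Function('X')(U) = Mul(Mul(-15, U), Pow(U, -1)) = -15)
Mul(Add(475, Function('X')(Pow(Add(0, -14), -1))), 228) = Mul(Add(475, -15), 228) = Mul(460, 228) = 104880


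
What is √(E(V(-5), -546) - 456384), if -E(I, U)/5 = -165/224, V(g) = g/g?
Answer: 3*I*√159023186/56 ≈ 675.56*I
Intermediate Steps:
V(g) = 1
E(I, U) = 825/224 (E(I, U) = -(-825)/224 = -5*(-165/224) = 825/224)
√(E(V(-5), -546) - 456384) = √(825/224 - 456384) = √(-102229191/224) = 3*I*√159023186/56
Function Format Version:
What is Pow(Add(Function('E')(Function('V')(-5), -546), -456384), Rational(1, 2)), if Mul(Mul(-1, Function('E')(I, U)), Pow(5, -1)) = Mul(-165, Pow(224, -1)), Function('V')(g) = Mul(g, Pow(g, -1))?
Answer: Mul(Rational(3, 56), I, Pow(159023186, Rational(1, 2))) ≈ Mul(675.56, I)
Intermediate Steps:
Function('V')(g) = 1
Function('E')(I, U) = Rational(825, 224) (Function('E')(I, U) = Mul(-5, Mul(-165, Pow(224, -1))) = Mul(-5, Mul(-165, Rational(1, 224))) = Mul(-5, Rational(-165, 224)) = Rational(825, 224))
Pow(Add(Function('E')(Function('V')(-5), -546), -456384), Rational(1, 2)) = Pow(Add(Rational(825, 224), -456384), Rational(1, 2)) = Pow(Rational(-102229191, 224), Rational(1, 2)) = Mul(Rational(3, 56), I, Pow(159023186, Rational(1, 2)))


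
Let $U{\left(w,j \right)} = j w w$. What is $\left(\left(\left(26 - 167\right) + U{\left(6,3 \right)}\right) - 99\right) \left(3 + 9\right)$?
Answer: $-1584$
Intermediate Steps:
$U{\left(w,j \right)} = j w^{2}$
$\left(\left(\left(26 - 167\right) + U{\left(6,3 \right)}\right) - 99\right) \left(3 + 9\right) = \left(\left(\left(26 - 167\right) + 3 \cdot 6^{2}\right) - 99\right) \left(3 + 9\right) = \left(\left(-141 + 3 \cdot 36\right) - 99\right) 12 = \left(\left(-141 + 108\right) - 99\right) 12 = \left(-33 - 99\right) 12 = \left(-132\right) 12 = -1584$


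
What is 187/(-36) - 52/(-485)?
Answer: -88823/17460 ≈ -5.0872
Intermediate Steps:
187/(-36) - 52/(-485) = 187*(-1/36) - 52*(-1/485) = -187/36 + 52/485 = -88823/17460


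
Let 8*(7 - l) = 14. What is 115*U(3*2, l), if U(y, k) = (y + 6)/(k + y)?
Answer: 368/3 ≈ 122.67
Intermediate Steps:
l = 21/4 (l = 7 - ⅛*14 = 7 - 7/4 = 21/4 ≈ 5.2500)
U(y, k) = (6 + y)/(k + y)
115*U(3*2, l) = 115*((6 + 3*2)/(21/4 + 3*2)) = 115*((6 + 6)/(21/4 + 6)) = 115*(12/(45/4)) = 115*((4/45)*12) = 115*(16/15) = 368/3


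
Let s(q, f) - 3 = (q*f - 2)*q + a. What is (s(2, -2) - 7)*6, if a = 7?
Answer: -54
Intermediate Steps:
s(q, f) = 10 + q*(-2 + f*q) (s(q, f) = 3 + ((q*f - 2)*q + 7) = 3 + ((f*q - 2)*q + 7) = 3 + ((-2 + f*q)*q + 7) = 3 + (q*(-2 + f*q) + 7) = 3 + (7 + q*(-2 + f*q)) = 10 + q*(-2 + f*q))
(s(2, -2) - 7)*6 = ((10 - 2*2 - 2*2²) - 7)*6 = ((10 - 4 - 2*4) - 7)*6 = ((10 - 4 - 8) - 7)*6 = (-2 - 7)*6 = -9*6 = -54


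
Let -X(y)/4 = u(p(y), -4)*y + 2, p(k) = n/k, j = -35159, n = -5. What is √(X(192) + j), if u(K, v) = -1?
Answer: I*√34399 ≈ 185.47*I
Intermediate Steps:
p(k) = -5/k
X(y) = -8 + 4*y (X(y) = -4*(-y + 2) = -4*(2 - y) = -8 + 4*y)
√(X(192) + j) = √((-8 + 4*192) - 35159) = √((-8 + 768) - 35159) = √(760 - 35159) = √(-34399) = I*√34399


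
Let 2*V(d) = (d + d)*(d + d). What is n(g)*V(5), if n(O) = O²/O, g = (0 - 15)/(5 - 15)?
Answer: 75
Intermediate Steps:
g = 3/2 (g = -15/(-10) = -15*(-⅒) = 3/2 ≈ 1.5000)
V(d) = 2*d² (V(d) = ((d + d)*(d + d))/2 = ((2*d)*(2*d))/2 = (4*d²)/2 = 2*d²)
n(O) = O
n(g)*V(5) = 3*(2*5²)/2 = 3*(2*25)/2 = (3/2)*50 = 75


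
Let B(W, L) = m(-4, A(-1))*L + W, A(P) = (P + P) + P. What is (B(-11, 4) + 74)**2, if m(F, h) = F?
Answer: 2209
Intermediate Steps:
A(P) = 3*P (A(P) = 2*P + P = 3*P)
B(W, L) = W - 4*L (B(W, L) = -4*L + W = W - 4*L)
(B(-11, 4) + 74)**2 = ((-11 - 4*4) + 74)**2 = ((-11 - 16) + 74)**2 = (-27 + 74)**2 = 47**2 = 2209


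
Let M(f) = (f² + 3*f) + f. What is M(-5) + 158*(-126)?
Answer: -19903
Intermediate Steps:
M(f) = f² + 4*f
M(-5) + 158*(-126) = -5*(4 - 5) + 158*(-126) = -5*(-1) - 19908 = 5 - 19908 = -19903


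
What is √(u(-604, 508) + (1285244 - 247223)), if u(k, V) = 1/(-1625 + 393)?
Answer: √98470824067/308 ≈ 1018.8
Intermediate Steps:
u(k, V) = -1/1232 (u(k, V) = 1/(-1232) = -1/1232)
√(u(-604, 508) + (1285244 - 247223)) = √(-1/1232 + (1285244 - 247223)) = √(-1/1232 + 1038021) = √(1278841871/1232) = √98470824067/308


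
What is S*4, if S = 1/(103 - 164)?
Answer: -4/61 ≈ -0.065574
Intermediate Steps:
S = -1/61 (S = 1/(-61) = -1/61 ≈ -0.016393)
S*4 = -1/61*4 = -4/61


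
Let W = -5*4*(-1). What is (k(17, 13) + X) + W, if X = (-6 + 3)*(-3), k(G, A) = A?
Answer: 42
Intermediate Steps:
W = 20 (W = -20*(-1) = 20)
X = 9 (X = -3*(-3) = 9)
(k(17, 13) + X) + W = (13 + 9) + 20 = 22 + 20 = 42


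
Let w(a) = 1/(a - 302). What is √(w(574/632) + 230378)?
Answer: √2085513177531630/95145 ≈ 479.98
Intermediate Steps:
w(a) = 1/(-302 + a)
√(w(574/632) + 230378) = √(1/(-302 + 574/632) + 230378) = √(1/(-302 + 574*(1/632)) + 230378) = √(1/(-302 + 287/316) + 230378) = √(1/(-95145/316) + 230378) = √(-316/95145 + 230378) = √(21919314494/95145) = √2085513177531630/95145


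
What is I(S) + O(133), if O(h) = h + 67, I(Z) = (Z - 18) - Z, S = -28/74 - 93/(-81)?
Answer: 182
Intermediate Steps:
S = 769/999 (S = -28*1/74 - 93*(-1/81) = -14/37 + 31/27 = 769/999 ≈ 0.76977)
I(Z) = -18 (I(Z) = (-18 + Z) - Z = -18)
O(h) = 67 + h
I(S) + O(133) = -18 + (67 + 133) = -18 + 200 = 182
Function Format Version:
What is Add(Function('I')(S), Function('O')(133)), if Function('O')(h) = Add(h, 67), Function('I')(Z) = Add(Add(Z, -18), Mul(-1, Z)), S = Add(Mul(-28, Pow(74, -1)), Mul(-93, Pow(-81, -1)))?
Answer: 182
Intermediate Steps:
S = Rational(769, 999) (S = Add(Mul(-28, Rational(1, 74)), Mul(-93, Rational(-1, 81))) = Add(Rational(-14, 37), Rational(31, 27)) = Rational(769, 999) ≈ 0.76977)
Function('I')(Z) = -18 (Function('I')(Z) = Add(Add(-18, Z), Mul(-1, Z)) = -18)
Function('O')(h) = Add(67, h)
Add(Function('I')(S), Function('O')(133)) = Add(-18, Add(67, 133)) = Add(-18, 200) = 182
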